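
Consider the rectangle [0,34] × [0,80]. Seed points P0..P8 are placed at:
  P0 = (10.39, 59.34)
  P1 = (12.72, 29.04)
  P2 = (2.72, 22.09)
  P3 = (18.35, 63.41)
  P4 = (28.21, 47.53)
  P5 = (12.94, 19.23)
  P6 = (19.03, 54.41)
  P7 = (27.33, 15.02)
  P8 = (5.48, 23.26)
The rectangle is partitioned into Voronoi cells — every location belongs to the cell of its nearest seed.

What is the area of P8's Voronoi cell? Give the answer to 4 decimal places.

Area of P8's cell: 85.0882

1. box [0,34]×[0,80]: [(0, 0) (34, 0) (34, 80) (0, 80)]
2. ⊥bis P8·P0 via (7.935,41.3): [(0, 42.3798) (0, 0) (34, 0) (34, 37.7529)]  |A|=1362.2568
3. ⊥bis P8·P1 via (9.1,26.15): [(0, 37.5486) (0, 0) (29.9767, 0)]  |A|=562.791
4. ⊥bis P8·P2 via (4.1,22.675): [(0, 37.5486) (0, 32.3468) (13.7122, 0) (29.9767, 0)]  |A|=341.0177
5. ⊥bis P8·P3 via (11.915,43.335): [(0, 37.5486) (0, 32.3468) (13.7122, 0) (29.9767, 0)]  |A|=341.0177
6. ⊥bis P8·P4 via (16.845,35.395): [(0, 37.5486) (0, 32.3468) (13.7122, 0) (29.9767, 0)]  |A|=341.0177
7. ⊥bis P8·P5 via (9.21,21.245): [(10.746, 24.0883) (0, 37.5486) (0, 32.3468) (6.6865, 16.5736)]  |A|=85.0882
8. ⊥bis P8·P6 via (12.255,38.835): [(10.746, 24.0883) (0, 37.5486) (0, 32.3468) (6.6865, 16.5736)]  |A|=85.0882
9. ⊥bis P8·P7 via (16.405,19.14): [(10.746, 24.0883) (0, 37.5486) (0, 32.3468) (6.6865, 16.5736)]  |A|=85.0882
10. canonical 4-gon: [(10.746, 24.0883) (0, 37.5486) (0, 32.3468) (6.6865, 16.5736)]
11. shoelace: 85.0882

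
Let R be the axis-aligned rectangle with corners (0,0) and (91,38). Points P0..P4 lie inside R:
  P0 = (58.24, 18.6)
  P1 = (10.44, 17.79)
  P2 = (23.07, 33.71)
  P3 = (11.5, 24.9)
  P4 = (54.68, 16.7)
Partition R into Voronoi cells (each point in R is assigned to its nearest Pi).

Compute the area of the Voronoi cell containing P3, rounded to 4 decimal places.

1. box [0,91]×[0,38]: [(0, 0) (91, 0) (91, 38) (0, 38)]
2. ⊥bis P3·P0 via (34.87,21.75): [(0, 0) (31.9384, 0) (37.0603, 38) (0, 38)]  |A|=1310.9746
3. ⊥bis P3·P1 via (10.97,21.345): [(0, 22.9805) (34.3457, 17.86) (37.0603, 38) (0, 38)]  |A|=631.1249
4. ⊥bis P3·P2 via (17.285,29.305): [(0, 22.9805) (24.931, 19.2636) (10.6642, 38) (0, 38)]  |A|=287.1303
5. ⊥bis P3·P4 via (33.09,20.8): [(0, 22.9805) (24.931, 19.2636) (10.6642, 38) (0, 38)]  |A|=287.1303
6. canonical 4-gon: [(0, 22.9805) (24.931, 19.2636) (10.6642, 38) (0, 38)]
7. shoelace: 287.1303

Area of P3's cell: 287.1303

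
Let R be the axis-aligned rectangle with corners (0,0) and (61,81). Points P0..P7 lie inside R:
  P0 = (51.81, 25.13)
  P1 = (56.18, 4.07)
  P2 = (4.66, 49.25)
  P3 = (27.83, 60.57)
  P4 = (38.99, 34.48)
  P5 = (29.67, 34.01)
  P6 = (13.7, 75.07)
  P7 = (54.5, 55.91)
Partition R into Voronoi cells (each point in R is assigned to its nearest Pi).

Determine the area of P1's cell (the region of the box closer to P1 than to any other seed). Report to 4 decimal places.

Area of P1's cell: 427.5101

1. box [0,61]×[0,81]: [(0, 0) (61, 0) (61, 81) (0, 81)]
2. ⊥bis P1·P0 via (53.995,14.6): [(0, 3.3959) (0, 0) (61, 0) (61, 16.0536)]  |A|=593.2086
3. ⊥bis P1·P2 via (30.42,26.66): [(12.2474, 5.9373) (7.0408, 0) (61, 0) (61, 16.0536)]  |A|=551.5117
4. ⊥bis P1·P3 via (42.005,32.32): [(12.2474, 5.9373) (7.0408, 0) (61, 0) (61, 16.0536)]  |A|=551.5117
5. ⊥bis P1·P4 via (47.585,19.275): [(30.8003, 9.787) (13.4865, 0) (61, 0) (61, 16.0536)]  |A|=474.9144
6. ⊥bis P1·P5 via (42.925,19.04): [(32.9874, 10.2409) (21.4215, 0) (61, 0) (61, 16.0536)]  |A|=427.5101
7. ⊥bis P1·P6 via (34.94,39.57): [(32.9874, 10.2409) (21.4215, 0) (61, 0) (61, 16.0536)]  |A|=427.5101
8. ⊥bis P1·P7 via (55.34,29.99): [(32.9874, 10.2409) (21.4215, 0) (61, 0) (61, 16.0536)]  |A|=427.5101
9. canonical 4-gon: [(32.9874, 10.2409) (21.4215, 0) (61, 0) (61, 16.0536)]
10. shoelace: 427.5101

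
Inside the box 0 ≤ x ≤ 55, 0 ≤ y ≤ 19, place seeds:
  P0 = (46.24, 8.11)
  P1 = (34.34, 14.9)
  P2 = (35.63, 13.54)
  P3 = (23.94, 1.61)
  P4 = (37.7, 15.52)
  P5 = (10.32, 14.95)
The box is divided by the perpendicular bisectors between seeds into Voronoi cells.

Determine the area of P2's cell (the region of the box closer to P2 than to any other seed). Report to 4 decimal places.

Area of P2's cell: 81.5063

1. box [0,55]×[0,19]: [(0, 0) (55, 0) (55, 19) (0, 19)]
2. ⊥bis P2·P0 via (40.935,10.825): [(0, 0) (35.395, 0) (45.1188, 19) (0, 19)]  |A|=764.8809
3. ⊥bis P2·P1 via (34.985,14.22): [(19.9934, 0) (35.395, 0) (45.1188, 19) (40.0244, 19)]  |A|=194.7123
4. ⊥bis P2·P3 via (29.785,7.575): [(28.8969, 8.4452) (36.1032, 1.3839) (45.1188, 19) (40.0244, 19)]  |A|=122.1901
5. ⊥bis P2·P4 via (36.665,14.53): [(36.0213, 15.203) (28.8969, 8.4452) (36.1032, 1.3839) (40.6819, 10.3305)]  |A|=81.5063
6. ⊥bis P2·P5 via (22.975,14.245): [(36.0213, 15.203) (28.8969, 8.4452) (36.1032, 1.3839) (40.6819, 10.3305)]  |A|=81.5063
7. canonical 4-gon: [(36.0213, 15.203) (28.8969, 8.4452) (36.1032, 1.3839) (40.6819, 10.3305)]
8. shoelace: 81.5063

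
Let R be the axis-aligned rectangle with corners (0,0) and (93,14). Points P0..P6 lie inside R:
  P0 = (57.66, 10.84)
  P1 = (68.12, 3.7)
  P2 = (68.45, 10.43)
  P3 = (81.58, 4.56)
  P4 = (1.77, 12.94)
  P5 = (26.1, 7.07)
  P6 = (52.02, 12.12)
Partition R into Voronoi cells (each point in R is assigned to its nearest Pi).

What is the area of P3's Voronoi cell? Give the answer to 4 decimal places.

Area of P3's cell: 243.2434

1. box [0,93]×[0,14]: [(0, 0) (93, 0) (93, 14) (0, 14)]
2. ⊥bis P3·P0 via (69.62,7.7): [(67.5984, 0) (93, 0) (93, 14) (71.274, 14)]  |A|=329.8929
3. ⊥bis P3·P1 via (74.85,4.13): [(75.1139, 0) (93, 0) (93, 14) (74.2194, 14)]  |A|=256.6672
4. ⊥bis P3·P2 via (75.015,7.495): [(74.6825, 6.7513) (75.1139, 0) (93, 0) (93, 14) (77.9232, 14)]  |A|=243.2434
5. ⊥bis P3·P4 via (41.675,8.75): [(74.6825, 6.7513) (75.1139, 0) (93, 0) (93, 14) (77.9232, 14)]  |A|=243.2434
6. ⊥bis P3·P5 via (53.84,5.815): [(74.6825, 6.7513) (75.1139, 0) (93, 0) (93, 14) (77.9232, 14)]  |A|=243.2434
7. ⊥bis P3·P6 via (66.8,8.34): [(74.6825, 6.7513) (75.1139, 0) (93, 0) (93, 14) (77.9232, 14)]  |A|=243.2434
8. canonical 5-gon: [(74.6825, 6.7513) (75.1139, 0) (93, 0) (93, 14) (77.9232, 14)]
9. shoelace: 243.2434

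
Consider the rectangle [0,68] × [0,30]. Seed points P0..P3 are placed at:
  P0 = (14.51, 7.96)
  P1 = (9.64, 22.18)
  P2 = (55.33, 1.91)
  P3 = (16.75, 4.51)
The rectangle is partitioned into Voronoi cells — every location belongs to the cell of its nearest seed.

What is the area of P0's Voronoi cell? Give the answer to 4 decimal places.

1. box [0,68]×[0,30]: [(0, 0) (68, 0) (68, 30) (0, 30)]
2. ⊥bis P0·P1 via (12.075,15.07): [(0, 10.9346) (0, 0) (68, 0) (68, 30) (55.6694, 30)]  |A|=1509.3208
3. ⊥bis P0·P2 via (34.92,4.935): [(37.724, 23.8542) (0, 10.9346) (0, 0) (34.1886, 0)]  |A|=614.0188
4. ⊥bis P0·P3 via (15.63,6.235): [(37.1871, 20.2315) (37.724, 23.8542) (0, 10.9346) (0, 0) (6.027, 0)]  |A|=329.1431
5. canonical 5-gon: [(37.1871, 20.2315) (37.724, 23.8542) (0, 10.9346) (0, 0) (6.027, 0)]
6. shoelace: 329.1431

Area of P0's cell: 329.1431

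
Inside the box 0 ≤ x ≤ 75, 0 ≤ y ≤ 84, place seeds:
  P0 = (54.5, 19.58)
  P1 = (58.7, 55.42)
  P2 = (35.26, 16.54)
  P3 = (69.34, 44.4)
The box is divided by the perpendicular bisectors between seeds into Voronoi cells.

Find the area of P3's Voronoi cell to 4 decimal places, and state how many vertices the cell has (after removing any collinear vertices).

Area of P3's cell: 422.3873 (3 vertices)

1. box [0,75]×[0,84]: [(0, 0) (75, 0) (75, 84) (0, 84)]
2. ⊥bis P3·P0 via (61.92,31.99): [(0, 69.0123) (75, 24.1694) (75, 84) (0, 84)]  |A|=2805.6871
3. ⊥bis P3·P1 via (64.02,49.91): [(51.7549, 38.0678) (75, 24.1694) (75, 60.5114)]  |A|=422.3873
4. ⊥bis P3·P2 via (52.3,30.47): [(51.7549, 38.0678) (75, 24.1694) (75, 60.5114)]  |A|=422.3873
5. canonical 3-gon: [(51.7549, 38.0678) (75, 24.1694) (75, 60.5114)]
6. shoelace: 422.3873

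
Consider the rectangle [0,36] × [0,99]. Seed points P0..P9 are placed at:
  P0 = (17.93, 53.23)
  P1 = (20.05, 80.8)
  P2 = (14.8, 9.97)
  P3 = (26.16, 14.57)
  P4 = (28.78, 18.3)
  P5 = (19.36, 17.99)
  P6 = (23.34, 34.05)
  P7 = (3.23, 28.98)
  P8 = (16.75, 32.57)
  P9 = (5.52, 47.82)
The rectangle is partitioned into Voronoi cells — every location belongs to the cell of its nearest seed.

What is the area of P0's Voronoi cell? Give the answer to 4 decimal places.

1. box [0,36]×[0,99]: [(0, 0) (36, 0) (36, 99) (0, 99)]
2. ⊥bis P0·P1 via (18.99,67.015): [(0, 68.4752) (0, 0) (36, 0) (36, 65.707)]  |A|=2415.2805
3. ⊥bis P0·P2 via (16.365,31.6): [(0, 68.4752) (0, 32.7841) (36, 30.1793) (36, 65.707)]  |A|=1281.9393
4. ⊥bis P0·P3 via (22.045,33.9): [(0, 68.4752) (0, 32.7841) (12.5407, 31.8767) (36, 36.8708) (36, 65.707)]  |A|=1203.4512
5. ⊥bis P0·P4 via (23.355,35.765): [(0, 68.4752) (0, 32.7841) (11.159, 31.9767) (36, 39.6928) (36, 65.707)]  |A|=1163.7774
6. ⊥bis P0·P5 via (18.645,35.61): [(0, 68.4752) (0, 34.8534) (23.4888, 35.8066) (36, 39.6928) (36, 65.707)]  |A|=1113.1278
7. ⊥bis P0·P6 via (20.635,43.64): [(0, 68.4752) (0, 37.8196) (36, 47.9739) (36, 65.707)]  |A|=870.9972
8. ⊥bis P0·P7 via (10.58,41.105): [(0, 68.4752) (0, 47.5184) (10.919, 40.8995) (36, 47.9739) (36, 65.707)]  |A|=818.0461
9. ⊥bis P0·P8 via (17.34,42.9): [(0, 68.4752) (0, 47.5184) (6.6077, 43.513) (17.8984, 42.8681) (36, 47.9739) (36, 65.707)]  |A|=804.682
10. ⊥bis P0·P9 via (11.725,50.525): [(4.0351, 68.165) (14.9905, 43.0342) (17.8984, 42.8681) (36, 47.9739) (36, 65.707)]  |A|=583.396
11. canonical 5-gon: [(4.0351, 68.165) (14.9905, 43.0342) (17.8984, 42.8681) (36, 47.9739) (36, 65.707)]
12. shoelace: 583.396

Area of P0's cell: 583.3960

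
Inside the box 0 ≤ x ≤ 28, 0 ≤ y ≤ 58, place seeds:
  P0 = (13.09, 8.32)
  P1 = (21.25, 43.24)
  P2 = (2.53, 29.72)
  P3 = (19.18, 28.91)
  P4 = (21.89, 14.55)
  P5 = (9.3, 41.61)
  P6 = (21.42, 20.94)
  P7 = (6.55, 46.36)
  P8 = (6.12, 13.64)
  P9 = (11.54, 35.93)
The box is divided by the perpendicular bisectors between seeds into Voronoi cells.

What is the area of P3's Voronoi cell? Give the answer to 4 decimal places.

1. box [0,28]×[0,58]: [(0, 0) (28, 0) (28, 58) (0, 58)]
2. ⊥bis P3·P0 via (16.135,18.615): [(0, 23.3873) (28, 15.1056) (28, 58) (0, 58)]  |A|=1085.0986
3. ⊥bis P3·P1 via (20.215,36.075): [(0, 38.9951) (0, 23.3873) (28, 15.1056) (28, 34.9504)]  |A|=496.3362
4. ⊥bis P3·P2 via (10.855,29.315): [(11.2469, 37.3705) (10.4167, 20.3063) (28, 15.1056) (28, 34.9504)]  |A|=318.4115
5. ⊥bis P3·P4 via (20.535,21.73): [(11.2469, 37.3705) (10.4167, 20.3063) (11.4195, 20.0097) (28, 23.1388) (28, 34.9504)]  |A|=251.8146
6. ⊥bis P3·P5 via (14.24,35.26): [(16.0593, 36.6753) (11.0224, 32.7569) (10.4167, 20.3063) (11.4195, 20.0097) (28, 23.1388) (28, 34.9504)]  |A|=240.6354
7. ⊥bis P3·P6 via (20.3,24.925): [(16.0593, 36.6753) (11.0224, 32.7569) (10.5075, 22.1728) (28, 27.0891) (28, 34.9504)]  |A|=185.7766
8. ⊥bis P3·P7 via (12.865,37.635): [(16.0593, 36.6753) (11.0224, 32.7569) (10.5075, 22.1728) (28, 27.0891) (28, 34.9504)]  |A|=185.7766
9. ⊥bis P3·P8 via (12.65,21.275): [(16.0593, 36.6753) (11.0224, 32.7569) (10.5512, 23.0701) (11.33, 22.4039) (28, 27.0891) (28, 34.9504)]  |A|=185.4126
10. ⊥bis P3·P9 via (15.36,32.42): [(18.8938, 36.2659) (10.7626, 27.4166) (10.5512, 23.0701) (11.33, 22.4039) (28, 27.0891) (28, 34.9504)]  |A|=158.2664
11. canonical 6-gon: [(18.8938, 36.2659) (10.7626, 27.4166) (10.5512, 23.0701) (11.33, 22.4039) (28, 27.0891) (28, 34.9504)]
12. shoelace: 158.2664

Area of P3's cell: 158.2664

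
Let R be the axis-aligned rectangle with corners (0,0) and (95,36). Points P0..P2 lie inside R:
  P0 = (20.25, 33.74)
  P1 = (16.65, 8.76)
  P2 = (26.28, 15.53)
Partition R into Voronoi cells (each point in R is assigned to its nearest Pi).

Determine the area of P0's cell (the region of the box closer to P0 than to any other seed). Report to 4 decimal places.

Area of P0's cell: 497.8269

1. box [0,95]×[0,36]: [(0, 0) (95, 0) (95, 36) (0, 36)]
2. ⊥bis P0·P1 via (18.45,21.25): [(0, 23.9089) (95, 10.218) (95, 36) (0, 36)]  |A|=1798.9722
3. ⊥bis P0·P2 via (23.265,24.635): [(0, 23.9089) (14.6824, 21.793) (57.5862, 36) (0, 36)]  |A|=497.8269
4. canonical 4-gon: [(0, 23.9089) (14.6824, 21.793) (57.5862, 36) (0, 36)]
5. shoelace: 497.8269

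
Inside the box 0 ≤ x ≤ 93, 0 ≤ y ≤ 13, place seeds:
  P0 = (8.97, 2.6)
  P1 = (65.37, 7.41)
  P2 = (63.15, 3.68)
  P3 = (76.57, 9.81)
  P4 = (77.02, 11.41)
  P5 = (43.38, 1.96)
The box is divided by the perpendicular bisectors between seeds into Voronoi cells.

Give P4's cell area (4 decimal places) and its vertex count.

Area of P4's cell: 85.3816 (4 vertices)

1. box [0,93]×[0,13]: [(0, 0) (93, 0) (93, 13) (0, 13)]
2. ⊥bis P4·P0 via (42.995,7.005): [(43.9019, 0) (93, 0) (93, 13) (42.2189, 13)]  |A|=649.2151
3. ⊥bis P4·P1 via (71.195,9.41): [(74.4259, 0) (93, 0) (93, 13) (69.9624, 13)]  |A|=270.4762
4. ⊥bis P4·P2 via (70.085,7.545): [(74.4259, 0) (93, 0) (93, 13) (69.9624, 13)]  |A|=270.4762
5. ⊥bis P4·P3 via (76.795,10.61): [(70.1404, 12.4816) (93, 6.0523) (93, 13) (69.9624, 13)]  |A|=85.3816
6. ⊥bis P4·P5 via (60.2,6.685): [(70.1404, 12.4816) (93, 6.0523) (93, 13) (69.9624, 13)]  |A|=85.3816
7. canonical 4-gon: [(70.1404, 12.4816) (93, 6.0523) (93, 13) (69.9624, 13)]
8. shoelace: 85.3816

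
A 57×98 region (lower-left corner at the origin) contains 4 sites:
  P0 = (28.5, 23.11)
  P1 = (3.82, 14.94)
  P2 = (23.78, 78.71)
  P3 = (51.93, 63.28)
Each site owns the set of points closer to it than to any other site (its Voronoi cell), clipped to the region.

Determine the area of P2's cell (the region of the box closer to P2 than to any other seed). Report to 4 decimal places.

Area of P2's cell: 1893.3172

1. box [0,57]×[0,98]: [(0, 0) (57, 0) (57, 98) (0, 98)]
2. ⊥bis P2·P0 via (26.14,50.91): [(0, 48.6909) (57, 53.5298) (57, 98) (0, 98)]  |A|=2672.7103
3. ⊥bis P2·P1 via (13.8,46.825): [(0, 51.1444) (6.1662, 49.2144) (57, 53.5298) (57, 98) (0, 98)]  |A|=2665.146
4. ⊥bis P2·P3 via (37.855,70.995): [(0, 51.1444) (6.1662, 49.2144) (26.8801, 50.9728) (52.6574, 98) (0, 98)]  |A|=1893.3172
5. canonical 5-gon: [(0, 51.1444) (6.1662, 49.2144) (26.8801, 50.9728) (52.6574, 98) (0, 98)]
6. shoelace: 1893.3172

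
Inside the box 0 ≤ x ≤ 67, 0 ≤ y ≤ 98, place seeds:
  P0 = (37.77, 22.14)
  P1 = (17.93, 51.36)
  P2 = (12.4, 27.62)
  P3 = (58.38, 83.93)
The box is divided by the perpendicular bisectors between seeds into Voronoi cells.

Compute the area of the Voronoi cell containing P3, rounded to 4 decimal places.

Area of P3's cell: 1640.9988

1. box [0,67]×[0,98]: [(0, 0) (67, 0) (67, 98) (0, 98)]
2. ⊥bis P3·P0 via (48.075,53.035): [(0, 69.0704) (67, 46.7226) (67, 98) (0, 98)]  |A|=2686.9359
3. ⊥bis P3·P1 via (38.155,67.645): [(50.5959, 52.1942) (67, 46.7226) (67, 98) (13.7134, 98)]  |A|=1640.9988
4. ⊥bis P3·P2 via (35.39,55.775): [(50.5959, 52.1942) (67, 46.7226) (67, 98) (13.7134, 98)]  |A|=1640.9988
5. canonical 4-gon: [(50.5959, 52.1942) (67, 46.7226) (67, 98) (13.7134, 98)]
6. shoelace: 1640.9988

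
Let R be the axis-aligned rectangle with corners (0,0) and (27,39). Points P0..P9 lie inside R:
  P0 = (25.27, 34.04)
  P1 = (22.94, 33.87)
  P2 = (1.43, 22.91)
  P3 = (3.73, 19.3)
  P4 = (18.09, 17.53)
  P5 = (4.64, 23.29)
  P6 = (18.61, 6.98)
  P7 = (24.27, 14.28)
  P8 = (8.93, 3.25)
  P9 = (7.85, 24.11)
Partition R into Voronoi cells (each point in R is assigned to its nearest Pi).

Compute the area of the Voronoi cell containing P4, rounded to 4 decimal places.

Area of P4's cell: 140.4247

1. box [0,27]×[0,39]: [(0, 0) (27, 0) (27, 39) (0, 39)]
2. ⊥bis P4·P0 via (21.68,25.785): [(0, 35.2134) (0, 0) (27, 0) (27, 23.4714)]  |A|=792.2444
3. ⊥bis P4·P1 via (20.515,25.7): [(24.8001, 24.4281) (0, 31.7892) (0, 0) (27, 0) (27, 23.4714)]  |A|=749.7846
4. ⊥bis P4·P2 via (9.76,20.22): [(24.8001, 24.4281) (12.3156, 28.1337) (3.2304, 0) (27, 0) (27, 23.4714)]  |A|=508.5922
5. ⊥bis P4·P3 via (10.91,18.415): [(24.8001, 24.4281) (12.3156, 28.1337) (11.9797, 27.0938) (8.6402, 0) (27, 0) (27, 23.4714)]  |A|=435.3061
6. ⊥bis P4·P5 via (11.365,20.41): [(24.8001, 24.4281) (14.4069, 27.513) (11.0714, 19.7244) (8.6402, 0) (27, 0) (27, 23.4714)]  |A|=425.3616
7. ⊥bis P4·P6 via (18.35,12.255): [(24.8001, 24.4281) (14.4069, 27.513) (11.0714, 19.7244) (10.1006, 11.8484) (27, 12.6814) (27, 23.4714)]  |A|=209.4409
8. ⊥bis P4·P7 via (21.18,15.905): [(25.5017, 24.123) (24.8001, 24.4281) (14.4069, 27.513) (11.0714, 19.7244) (10.1006, 11.8484) (19.2847, 12.3011)]  |A|=156.9353
9. ⊥bis P4·P8 via (13.51,10.39): [(25.5017, 24.123) (24.8001, 24.4281) (14.4069, 27.513) (11.0714, 19.7244) (10.1838, 12.5236) (11.1554, 11.9004) (19.2847, 12.3011)]  |A|=156.5814
10. ⊥bis P4·P9 via (12.97,20.82): [(25.5017, 24.123) (24.8001, 24.4281) (16.812, 26.7991) (10.7879, 17.4241) (10.1838, 12.5236) (11.1554, 11.9004) (19.2847, 12.3011)]  |A|=140.4247
11. canonical 7-gon: [(25.5017, 24.123) (24.8001, 24.4281) (16.812, 26.7991) (10.7879, 17.4241) (10.1838, 12.5236) (11.1554, 11.9004) (19.2847, 12.3011)]
12. shoelace: 140.4247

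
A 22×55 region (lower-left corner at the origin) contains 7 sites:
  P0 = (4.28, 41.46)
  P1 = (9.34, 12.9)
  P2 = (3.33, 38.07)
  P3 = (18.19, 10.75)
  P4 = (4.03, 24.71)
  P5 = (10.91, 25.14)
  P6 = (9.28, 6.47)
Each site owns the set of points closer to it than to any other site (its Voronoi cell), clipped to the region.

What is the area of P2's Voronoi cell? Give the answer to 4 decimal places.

Area of P2's cell: 90.3353

1. box [0,22]×[0,55]: [(0, 0) (22, 0) (22, 55) (0, 55)]
2. ⊥bis P2·P0 via (3.805,39.765): [(0, 40.8313) (0, 0) (22, 0) (22, 34.6661)]  |A|=830.4714
3. ⊥bis P2·P1 via (6.335,25.485): [(0, 40.8313) (0, 23.9724) (22, 29.2254) (22, 34.6661)]  |A|=245.2958
4. ⊥bis P2·P3 via (10.76,24.41): [(0, 40.8313) (0, 23.9724) (17.7454, 28.2095) (22, 30.5237) (22, 34.6661)]  |A|=242.534
5. ⊥bis P2·P4 via (3.68,31.39): [(0, 40.8313) (0, 31.1972) (22, 32.3499) (22, 34.6661)]  |A|=131.4537
6. ⊥bis P2·P5 via (7.12,31.605): [(15.4654, 36.4973) (0, 40.8313) (0, 31.1972) (7.0549, 31.5668)]  |A|=90.3353
7. ⊥bis P2·P6 via (6.305,22.27): [(15.4654, 36.4973) (0, 40.8313) (0, 31.1972) (7.0549, 31.5668)]  |A|=90.3353
8. canonical 4-gon: [(15.4654, 36.4973) (0, 40.8313) (0, 31.1972) (7.0549, 31.5668)]
9. shoelace: 90.3353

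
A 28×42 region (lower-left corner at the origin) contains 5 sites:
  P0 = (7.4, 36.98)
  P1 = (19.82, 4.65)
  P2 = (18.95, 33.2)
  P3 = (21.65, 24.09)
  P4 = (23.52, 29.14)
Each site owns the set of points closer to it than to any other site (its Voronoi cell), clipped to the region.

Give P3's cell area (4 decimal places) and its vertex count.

Area of P3's cell: 260.0981 (5 vertices)

1. box [0,28]×[0,42]: [(0, 0) (28, 0) (28, 42) (0, 42)]
2. ⊥bis P3·P0 via (14.525,30.535): [(0, 14.4775) (0, 0) (28, 0) (28, 42) (24.8958, 42)]  |A|=833.4026
3. ⊥bis P3·P1 via (20.735,14.37): [(1.5375, 16.1772) (28, 13.6861) (28, 42) (24.8958, 42)]  |A|=414.7084
4. ⊥bis P3·P2 via (20.3,28.645): [(10.0738, 25.6142) (1.5375, 16.1772) (28, 13.6861) (28, 30.9271)]  |A|=290.0286
5. ⊥bis P3·P4 via (22.585,26.615): [(18.5242, 28.1187) (10.0738, 25.6142) (1.5375, 16.1772) (28, 13.6861) (28, 24.6098)]  |A|=260.0981
6. canonical 5-gon: [(18.5242, 28.1187) (10.0738, 25.6142) (1.5375, 16.1772) (28, 13.6861) (28, 24.6098)]
7. shoelace: 260.0981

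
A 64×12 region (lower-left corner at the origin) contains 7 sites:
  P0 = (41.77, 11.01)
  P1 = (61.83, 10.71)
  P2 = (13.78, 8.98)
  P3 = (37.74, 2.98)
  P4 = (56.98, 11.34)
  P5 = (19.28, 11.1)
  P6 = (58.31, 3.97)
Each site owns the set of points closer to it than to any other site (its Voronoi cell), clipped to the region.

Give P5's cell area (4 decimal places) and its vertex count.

Area of P5's cell: 119.5531 (5 vertices)

1. box [0,64]×[0,12]: [(0, 0) (64, 0) (64, 12) (0, 12)]
2. ⊥bis P5·P0 via (30.525,11.055): [(0, 0) (30.4808, 0) (30.5288, 12) (0, 12)]  |A|=366.0573
3. ⊥bis P5·P1 via (40.555,10.905): [(0, 0) (30.4808, 0) (30.5288, 12) (0, 12)]  |A|=366.0573
4. ⊥bis P5·P2 via (16.53,10.04): [(20.4, 0) (30.4808, 0) (30.5288, 12) (15.7745, 12)]  |A|=149.0104
5. ⊥bis P5·P3 via (28.51,7.04): [(20.4, 0) (25.4133, 0) (30.5273, 11.6261) (30.5288, 12) (15.7745, 12)]  |A|=119.5531
6. ⊥bis P5·P4 via (38.13,11.22): [(20.4, 0) (25.4133, 0) (30.5273, 11.6261) (30.5288, 12) (15.7745, 12)]  |A|=119.5531
7. ⊥bis P5·P6 via (38.795,7.535): [(20.4, 0) (25.4133, 0) (30.5273, 11.6261) (30.5288, 12) (15.7745, 12)]  |A|=119.5531
8. canonical 5-gon: [(20.4, 0) (25.4133, 0) (30.5273, 11.6261) (30.5288, 12) (15.7745, 12)]
9. shoelace: 119.5531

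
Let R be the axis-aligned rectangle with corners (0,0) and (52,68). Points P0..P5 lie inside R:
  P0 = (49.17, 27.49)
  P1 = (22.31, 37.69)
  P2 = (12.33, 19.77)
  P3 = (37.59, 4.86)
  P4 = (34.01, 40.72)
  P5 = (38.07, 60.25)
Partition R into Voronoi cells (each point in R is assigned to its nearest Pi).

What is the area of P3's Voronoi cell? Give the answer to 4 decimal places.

1. box [0,52]×[0,68]: [(0, 0) (52, 0) (52, 68) (0, 68)]
2. ⊥bis P3·P0 via (43.38,16.175): [(0, 38.373) (0, 0) (52, 0) (52, 11.7641)]  |A|=1303.5631
3. ⊥bis P3·P1 via (29.95,21.275): [(31.7637, 22.1192) (0, 7.3354) (0, 0) (52, 0) (52, 11.7641)]  |A|=810.6289
4. ⊥bis P3·P2 via (24.96,12.315): [(31.7637, 22.1192) (30.3619, 21.4667) (17.6909, 0) (52, 0) (52, 11.7641)]  |A|=509.387
5. ⊥bis P3·P4 via (35.8,22.79): [(31.7637, 22.1192) (30.3619, 21.4667) (17.6909, 0) (52, 0) (52, 11.7641)]  |A|=509.387
6. ⊥bis P3·P5 via (37.83,32.555): [(31.7637, 22.1192) (30.3619, 21.4667) (17.6909, 0) (52, 0) (52, 11.7641)]  |A|=509.387
7. canonical 5-gon: [(31.7637, 22.1192) (30.3619, 21.4667) (17.6909, 0) (52, 0) (52, 11.7641)]
8. shoelace: 509.387

Area of P3's cell: 509.3870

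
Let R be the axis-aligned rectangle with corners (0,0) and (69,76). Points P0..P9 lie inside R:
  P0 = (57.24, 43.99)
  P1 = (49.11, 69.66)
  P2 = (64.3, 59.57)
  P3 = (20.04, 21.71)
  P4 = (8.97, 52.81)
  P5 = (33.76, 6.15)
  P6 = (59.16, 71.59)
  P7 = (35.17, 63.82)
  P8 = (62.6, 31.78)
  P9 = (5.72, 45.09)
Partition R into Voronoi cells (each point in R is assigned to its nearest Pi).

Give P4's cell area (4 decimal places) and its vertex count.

1. box [0,69]×[0,76]: [(0, 0) (69, 0) (69, 76) (0, 76)]
2. ⊥bis P4·P0 via (33.105,48.4): [(0, 0) (24.2612, 0) (38.1481, 76) (0, 76)]  |A|=2371.5564
3. ⊥bis P4·P1 via (29.04,61.235): [(0, 0) (24.2612, 0) (33.5062, 50.5957) (22.8419, 76) (0, 76)]  |A|=2177.1344
4. ⊥bis P4·P2 via (36.635,56.19): [(0, 0) (24.2612, 0) (33.5062, 50.5957) (22.8419, 76) (0, 76)]  |A|=2177.1344
5. ⊥bis P4·P3 via (14.505,37.26): [(0, 32.097) (32.2218, 43.5663) (33.5062, 50.5957) (22.8419, 76) (0, 76)]  |A|=1131.5381
6. ⊥bis P4·P5 via (21.365,29.48): [(0, 32.097) (32.2218, 43.5663) (33.5062, 50.5957) (22.8419, 76) (0, 76)]  |A|=1131.5381
7. ⊥bis P4·P6 via (34.065,62.2): [(0, 32.097) (32.2218, 43.5663) (33.5062, 50.5957) (22.8419, 76) (0, 76)]  |A|=1131.5381
8. ⊥bis P4·P7 via (22.07,58.315): [(0, 32.097) (28.7823, 42.342) (14.6382, 76) (0, 76)]  |A|=878.1628
9. ⊥bis P4·P8 via (35.785,42.295): [(0, 32.097) (28.7823, 42.342) (14.6382, 76) (0, 76)]  |A|=878.1628
10. ⊥bis P4·P9 via (7.345,48.95): [(0, 52.0421) (25.6717, 41.2348) (28.7823, 42.342) (14.6382, 76) (0, 76)]  |A|=622.15
11. canonical 5-gon: [(0, 52.0421) (25.6717, 41.2348) (28.7823, 42.342) (14.6382, 76) (0, 76)]
12. shoelace: 622.15

Area of P4's cell: 622.1500 (5 vertices)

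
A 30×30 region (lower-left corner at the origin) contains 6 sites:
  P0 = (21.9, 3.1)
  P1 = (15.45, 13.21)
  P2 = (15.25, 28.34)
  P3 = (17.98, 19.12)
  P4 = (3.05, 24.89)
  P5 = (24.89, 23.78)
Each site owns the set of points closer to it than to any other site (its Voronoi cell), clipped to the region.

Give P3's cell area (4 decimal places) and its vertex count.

1. box [0,30]×[0,30]: [(0, 0) (30, 0) (30, 30) (0, 30)]
2. ⊥bis P3·P0 via (19.94,11.11): [(0, 6.2308) (30, 13.5716) (30, 30) (0, 30)]  |A|=602.9637
3. ⊥bis P3·P1 via (16.715,16.165): [(0, 23.3205) (25.4015, 12.4464) (30, 13.5716) (30, 30) (0, 30)]  |A|=385.9116
4. ⊥bis P3·P2 via (16.615,23.73): [(6.2279, 20.6544) (25.4015, 12.4464) (30, 13.5716) (30, 27.6932)]  |A|=197.5099
5. ⊥bis P3·P4 via (10.515,22.005): [(10.4796, 21.9133) (9.4585, 19.2714) (25.4015, 12.4464) (30, 13.5716) (30, 27.6932)]  |A|=192.5363
6. ⊥bis P3·P5 via (21.435,21.45): [(19.3511, 24.5401) (10.4796, 21.9133) (9.4585, 19.2714) (25.4015, 12.4464) (27.2087, 12.8886)]  |A|=98.4011
7. canonical 5-gon: [(19.3511, 24.5401) (10.4796, 21.9133) (9.4585, 19.2714) (25.4015, 12.4464) (27.2087, 12.8886)]
8. shoelace: 98.4011

Area of P3's cell: 98.4011 (5 vertices)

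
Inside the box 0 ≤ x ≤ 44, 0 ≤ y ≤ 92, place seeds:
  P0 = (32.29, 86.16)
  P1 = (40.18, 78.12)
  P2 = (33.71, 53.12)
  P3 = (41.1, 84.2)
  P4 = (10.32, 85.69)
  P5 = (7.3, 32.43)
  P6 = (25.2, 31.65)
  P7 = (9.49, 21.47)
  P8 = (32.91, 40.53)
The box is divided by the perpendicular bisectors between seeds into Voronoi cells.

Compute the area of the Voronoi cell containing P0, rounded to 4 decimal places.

Area of P0's cell: 261.1695

1. box [0,44]×[0,92]: [(0, 0) (44, 0) (44, 92) (0, 92)]
2. ⊥bis P0·P1 via (36.235,82.14): [(0, 46.581) (44, 89.7601) (44, 92) (0, 92)]  |A|=1048.4946
3. ⊥bis P0·P2 via (33,69.64): [(0, 68.2217) (23.0621, 69.2129) (44, 89.7601) (44, 92) (0, 92)]  |A|=798.9544
4. ⊥bis P0·P3 via (36.695,85.18): [(0, 68.2217) (23.0621, 69.2129) (35.9583, 81.8684) (38.2123, 92) (0, 92)]  |A|=760.6287
5. ⊥bis P0·P4 via (21.305,85.925): [(21.6638, 69.1528) (23.0621, 69.2129) (35.9583, 81.8684) (38.2123, 92) (21.175, 92)]  |A|=261.1695
6. ⊥bis P0·P5 via (19.795,59.295): [(21.6638, 69.1528) (23.0621, 69.2129) (35.9583, 81.8684) (38.2123, 92) (21.175, 92)]  |A|=261.1695
7. ⊥bis P0·P6 via (28.745,58.905): [(21.6638, 69.1528) (23.0621, 69.2129) (35.9583, 81.8684) (38.2123, 92) (21.175, 92)]  |A|=261.1695
8. ⊥bis P0·P7 via (20.89,53.815): [(21.6638, 69.1528) (23.0621, 69.2129) (35.9583, 81.8684) (38.2123, 92) (21.175, 92)]  |A|=261.1695
9. ⊥bis P0·P8 via (32.6,63.345): [(21.6638, 69.1528) (23.0621, 69.2129) (35.9583, 81.8684) (38.2123, 92) (21.175, 92)]  |A|=261.1695
10. canonical 5-gon: [(21.6638, 69.1528) (23.0621, 69.2129) (35.9583, 81.8684) (38.2123, 92) (21.175, 92)]
11. shoelace: 261.1695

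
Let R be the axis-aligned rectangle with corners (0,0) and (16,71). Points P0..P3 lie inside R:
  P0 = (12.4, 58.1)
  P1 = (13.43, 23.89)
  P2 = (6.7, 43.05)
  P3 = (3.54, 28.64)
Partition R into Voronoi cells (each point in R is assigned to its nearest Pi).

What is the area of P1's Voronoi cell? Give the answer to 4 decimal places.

1. box [0,16]×[0,71]: [(0, 0) (16, 0) (16, 71) (0, 71)]
2. ⊥bis P1·P0 via (12.915,40.995): [(0, 40.6062) (0, 0) (16, 0) (16, 41.0879)]  |A|=653.5523
3. ⊥bis P1·P2 via (10.065,33.47): [(0, 29.9346) (0, 0) (16, 0) (16, 35.5547)]  |A|=523.9146
4. ⊥bis P1·P3 via (8.485,26.265): [(12.327, 34.2646) (0, 8.5983) (0, 0) (16, 0) (16, 35.5547)]  |A|=392.4078
5. canonical 5-gon: [(12.327, 34.2646) (0, 8.5983) (0, 0) (16, 0) (16, 35.5547)]
6. shoelace: 392.4078

Area of P1's cell: 392.4078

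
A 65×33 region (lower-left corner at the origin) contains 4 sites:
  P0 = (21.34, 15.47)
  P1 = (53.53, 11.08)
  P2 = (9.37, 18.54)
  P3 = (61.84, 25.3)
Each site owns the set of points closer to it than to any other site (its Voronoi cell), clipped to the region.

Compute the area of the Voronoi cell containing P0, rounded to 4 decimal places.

Area of P0's cell: 744.0647

1. box [0,65]×[0,33]: [(0, 0) (65, 0) (65, 33) (0, 33)]
2. ⊥bis P0·P1 via (37.435,13.275): [(0, 0) (35.6246, 0) (40.1251, 33) (0, 33)]  |A|=1249.869
3. ⊥bis P0·P2 via (15.355,17.005): [(10.9937, 0) (35.6246, 0) (40.1251, 33) (19.4573, 33)]  |A|=747.4282
4. ⊥bis P0·P3 via (41.59,20.385): [(10.9937, 0) (35.6246, 0) (39.5506, 28.7875) (38.5281, 33) (19.4573, 33)]  |A|=744.0647
5. canonical 5-gon: [(10.9937, 0) (35.6246, 0) (39.5506, 28.7875) (38.5281, 33) (19.4573, 33)]
6. shoelace: 744.0647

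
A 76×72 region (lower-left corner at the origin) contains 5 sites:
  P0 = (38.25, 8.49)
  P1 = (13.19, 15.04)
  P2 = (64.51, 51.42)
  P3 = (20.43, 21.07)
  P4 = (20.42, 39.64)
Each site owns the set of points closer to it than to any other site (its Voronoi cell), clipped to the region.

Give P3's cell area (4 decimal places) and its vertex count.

1. box [0,76]×[0,72]: [(0, 0) (76, 0) (76, 72) (0, 72)]
2. ⊥bis P3·P0 via (29.34,14.78): [(0, 0) (18.9061, 0) (69.7344, 72) (0, 72)]  |A|=3191.0562
3. ⊥bis P3·P1 via (16.81,18.055): [(0, 38.2382) (24.8431, 8.41) (69.7344, 72) (0, 72)]  |A|=2636.5795
4. ⊥bis P3·P2 via (42.47,36.245): [(0, 38.2382) (24.8431, 8.41) (43.4689, 34.7941) (17.8519, 72) (0, 72)]  |A|=1671.4143
5. ⊥bis P3·P4 via (20.425,30.355): [(6.5719, 30.3475) (24.8431, 8.41) (40.3427, 30.3657)]  |A|=370.5913
6. canonical 3-gon: [(6.5719, 30.3475) (24.8431, 8.41) (40.3427, 30.3657)]
7. shoelace: 370.5913

Area of P3's cell: 370.5913 (3 vertices)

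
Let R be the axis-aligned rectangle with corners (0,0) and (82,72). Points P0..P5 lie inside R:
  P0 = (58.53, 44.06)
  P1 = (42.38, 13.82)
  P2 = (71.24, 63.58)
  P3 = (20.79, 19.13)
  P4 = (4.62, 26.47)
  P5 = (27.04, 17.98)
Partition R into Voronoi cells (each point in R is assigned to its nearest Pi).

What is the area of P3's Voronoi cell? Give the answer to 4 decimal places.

1. box [0,82]×[0,72]: [(0, 0) (82, 0) (82, 72) (0, 72)]
2. ⊥bis P3·P0 via (39.66,31.595): [(0, 0) (60.5308, 0) (12.9696, 72) (0, 72)]  |A|=2646.0129
3. ⊥bis P3·P1 via (31.585,16.475): [(0, 0) (27.533, 0) (36.4856, 36.4005) (12.9696, 72) (0, 72)]  |A|=2045.4454
4. ⊥bis P3·P2 via (46.015,41.355): [(0, 0) (27.533, 0) (36.4856, 36.4005) (12.9696, 72) (0, 72)]  |A|=2045.4454
5. ⊥bis P3·P4 via (12.705,22.8): [(2.3555, 0) (27.533, 0) (36.4856, 36.4005) (26.0498, 52.1986)]  |A|=917.7679
6. ⊥bis P3·P5 via (23.915,18.555): [(2.3555, 0) (20.5009, 0) (29.2219, 47.3967) (26.0498, 52.1986)]  |A|=569.6937
7. canonical 4-gon: [(2.3555, 0) (20.5009, 0) (29.2219, 47.3967) (26.0498, 52.1986)]
8. shoelace: 569.6937

Area of P3's cell: 569.6937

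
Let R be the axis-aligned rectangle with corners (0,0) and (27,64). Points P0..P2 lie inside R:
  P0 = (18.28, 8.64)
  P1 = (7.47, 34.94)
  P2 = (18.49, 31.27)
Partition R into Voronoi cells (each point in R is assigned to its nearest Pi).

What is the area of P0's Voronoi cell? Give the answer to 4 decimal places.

1. box [0,27]×[0,64]: [(0, 0) (27, 0) (27, 64) (0, 64)]
2. ⊥bis P0·P1 via (12.875,21.79): [(0, 16.498) (0, 0) (27, 0) (27, 27.5958)]  |A|=595.2661
3. ⊥bis P0·P2 via (18.385,19.955): [(8.6308, 20.0455) (0, 16.498) (0, 0) (27, 0) (27, 19.8751)]  |A|=524.3545
4. canonical 5-gon: [(8.6308, 20.0455) (0, 16.498) (0, 0) (27, 0) (27, 19.8751)]
5. shoelace: 524.3545

Area of P0's cell: 524.3545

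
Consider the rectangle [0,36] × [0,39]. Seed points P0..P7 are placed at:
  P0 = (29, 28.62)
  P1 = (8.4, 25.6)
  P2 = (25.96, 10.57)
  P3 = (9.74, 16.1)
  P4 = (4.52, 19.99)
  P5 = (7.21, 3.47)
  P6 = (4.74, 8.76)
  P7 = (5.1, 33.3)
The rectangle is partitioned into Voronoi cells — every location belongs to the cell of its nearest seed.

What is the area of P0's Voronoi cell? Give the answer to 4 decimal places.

1. box [0,36]×[0,39]: [(0, 0) (36, 0) (36, 39) (0, 39)]
2. ⊥bis P0·P1 via (18.7,27.11): [(22.6744, 0) (36, 0) (36, 39) (16.9569, 39)]  |A|=631.19
3. ⊥bis P0·P2 via (27.48,19.595): [(19.6073, 20.9209) (36, 18.1601) (36, 39) (16.9569, 39)]  |A|=342.952
4. ⊥bis P0·P3 via (19.37,22.36): [(19.404, 22.3076) (20.3913, 20.7889) (36, 18.1601) (36, 39) (16.9569, 39)]  |A|=342.4218
5. ⊥bis P0·P4 via (16.76,24.305): [(19.404, 22.3076) (20.3913, 20.7889) (36, 18.1601) (36, 39) (16.9569, 39)]  |A|=342.4218
6. ⊥bis P0·P5 via (18.105,16.045): [(19.404, 22.3076) (20.3913, 20.7889) (36, 18.1601) (36, 39) (16.9569, 39)]  |A|=342.4218
7. ⊥bis P0·P6 via (16.87,18.69): [(19.404, 22.3076) (20.3913, 20.7889) (36, 18.1601) (36, 39) (16.9569, 39)]  |A|=342.4218
8. ⊥bis P0·P7 via (17.05,30.96): [(17.6708, 34.1303) (19.404, 22.3076) (20.3913, 20.7889) (36, 18.1601) (36, 39) (18.6244, 39)]  |A|=338.3619
9. canonical 6-gon: [(17.6708, 34.1303) (19.404, 22.3076) (20.3913, 20.7889) (36, 18.1601) (36, 39) (18.6244, 39)]
10. shoelace: 338.3619

Area of P0's cell: 338.3619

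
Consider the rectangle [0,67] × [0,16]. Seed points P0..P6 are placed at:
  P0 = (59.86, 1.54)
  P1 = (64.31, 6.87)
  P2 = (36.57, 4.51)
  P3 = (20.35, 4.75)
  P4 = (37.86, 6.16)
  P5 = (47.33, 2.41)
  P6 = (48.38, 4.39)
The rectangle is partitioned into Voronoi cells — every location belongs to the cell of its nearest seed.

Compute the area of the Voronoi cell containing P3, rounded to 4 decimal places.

1. box [0,67]×[0,16]: [(0, 0) (67, 0) (67, 16) (0, 16)]
2. ⊥bis P3·P0 via (40.105,3.145): [(0, 0) (39.8495, 0) (41.1494, 16) (0, 16)]  |A|=647.9911
3. ⊥bis P3·P1 via (42.33,5.81): [(0, 0) (39.8495, 0) (41.1494, 16) (0, 16)]  |A|=647.9911
4. ⊥bis P3·P2 via (28.46,4.63): [(0, 0) (28.3915, 0) (28.6282, 16) (0, 16)]  |A|=456.1578
5. ⊥bis P3·P4 via (29.105,5.455): [(0, 0) (28.3915, 0) (28.5704, 12.0935) (28.2559, 16) (0, 16)]  |A|=455.4305
6. ⊥bis P3·P5 via (33.84,3.58): [(0, 0) (28.3915, 0) (28.5704, 12.0935) (28.2559, 16) (0, 16)]  |A|=455.4305
7. ⊥bis P3·P6 via (34.365,4.57): [(0, 0) (28.3915, 0) (28.5704, 12.0935) (28.2559, 16) (0, 16)]  |A|=455.4305
8. canonical 5-gon: [(0, 0) (28.3915, 0) (28.5704, 12.0935) (28.2559, 16) (0, 16)]
9. shoelace: 455.4305

Area of P3's cell: 455.4305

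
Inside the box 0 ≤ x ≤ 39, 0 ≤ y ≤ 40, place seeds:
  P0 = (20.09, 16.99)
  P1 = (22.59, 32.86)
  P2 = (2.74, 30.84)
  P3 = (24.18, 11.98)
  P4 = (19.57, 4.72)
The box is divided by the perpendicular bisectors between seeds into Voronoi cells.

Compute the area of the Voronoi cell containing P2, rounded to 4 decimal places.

1. box [0,39]×[0,40]: [(0, 0) (39, 0) (39, 40) (0, 40)]
2. ⊥bis P2·P0 via (11.415,23.915): [(0, 9.6153) (24.2552, 40) (0, 40)]  |A|=368.4928
3. ⊥bis P2·P1 via (12.665,31.85): [(0, 9.6153) (13.2399, 26.201) (11.8356, 40) (0, 40)]  |A|=282.8041
4. ⊥bis P2·P3 via (13.46,21.41): [(0, 9.6153) (13.2399, 26.201) (11.8356, 40) (0, 40)]  |A|=282.8041
5. ⊥bis P2·P4 via (11.155,17.78): [(0, 10.5925) (1.6061, 11.6273) (13.2399, 26.201) (11.8356, 40) (0, 40)]  |A|=282.0195
6. canonical 5-gon: [(0, 10.5925) (1.6061, 11.6273) (13.2399, 26.201) (11.8356, 40) (0, 40)]
7. shoelace: 282.0195

Area of P2's cell: 282.0195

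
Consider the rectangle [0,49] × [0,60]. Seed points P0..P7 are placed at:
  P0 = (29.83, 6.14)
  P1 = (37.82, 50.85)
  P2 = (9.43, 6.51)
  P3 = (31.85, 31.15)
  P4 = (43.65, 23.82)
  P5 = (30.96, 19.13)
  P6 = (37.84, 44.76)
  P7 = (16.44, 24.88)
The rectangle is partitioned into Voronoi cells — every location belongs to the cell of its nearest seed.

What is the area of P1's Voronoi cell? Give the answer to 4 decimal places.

Area of P1's cell: 504.9132

1. box [0,49]×[0,60]: [(0, 0) (49, 0) (49, 60) (0, 60)]
2. ⊥bis P1·P0 via (33.825,28.495): [(0, 34.5398) (49, 25.7831) (49, 60) (0, 60)]  |A|=1462.0892
3. ⊥bis P1·P2 via (23.625,28.68): [(0, 43.8066) (20.0767, 30.9519) (49, 25.7831) (49, 60) (0, 60)]  |A|=1369.0656
4. ⊥bis P1·P3 via (34.835,41): [(0, 51.5566) (49, 36.7074) (49, 60) (0, 60)]  |A|=777.5331
5. ⊥bis P1·P4 via (40.735,37.335): [(0, 51.5566) (44.3535, 38.1155) (49, 39.1176) (49, 60) (0, 60)]  |A|=771.9334
6. ⊥bis P1·P5 via (34.39,34.99): [(0, 51.5566) (44.3535, 38.1155) (49, 39.1176) (49, 60) (0, 60)]  |A|=771.9334
7. ⊥bis P1·P6 via (37.83,47.805): [(0, 51.5566) (12.6525, 47.7223) (49, 47.8417) (49, 60) (0, 60)]  |A|=575.1806
8. ⊥bis P1·P7 via (27.13,37.865): [(15.1465, 47.7305) (49, 47.8417) (49, 60) (0.2429, 60)]  |A|=504.9132
9. canonical 4-gon: [(15.1465, 47.7305) (49, 47.8417) (49, 60) (0.2429, 60)]
10. shoelace: 504.9132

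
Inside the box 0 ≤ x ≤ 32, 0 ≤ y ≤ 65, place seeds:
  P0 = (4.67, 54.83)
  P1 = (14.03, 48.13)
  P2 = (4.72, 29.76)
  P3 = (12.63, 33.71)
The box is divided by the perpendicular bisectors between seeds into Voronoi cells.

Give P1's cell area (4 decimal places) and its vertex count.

Area of P1's cell: 530.5926 (5 vertices)

1. box [0,32]×[0,65]: [(0, 0) (32, 0) (32, 65) (0, 65)]
2. ⊥bis P1·P0 via (9.35,51.48): [(0, 38.4179) (0, 0) (32, 0) (32, 65) (19.0278, 65)]  |A|=1827.101
3. ⊥bis P1·P2 via (9.375,38.945): [(2.7725, 42.2912) (32, 27.4785) (32, 65) (19.0278, 65)]  |A|=695.6207
4. ⊥bis P1·P3 via (13.33,40.92): [(2.7725, 42.2912) (3.6174, 41.863) (32, 39.1074) (32, 65) (19.0278, 65)]  |A|=530.5926
5. canonical 5-gon: [(2.7725, 42.2912) (3.6174, 41.863) (32, 39.1074) (32, 65) (19.0278, 65)]
6. shoelace: 530.5926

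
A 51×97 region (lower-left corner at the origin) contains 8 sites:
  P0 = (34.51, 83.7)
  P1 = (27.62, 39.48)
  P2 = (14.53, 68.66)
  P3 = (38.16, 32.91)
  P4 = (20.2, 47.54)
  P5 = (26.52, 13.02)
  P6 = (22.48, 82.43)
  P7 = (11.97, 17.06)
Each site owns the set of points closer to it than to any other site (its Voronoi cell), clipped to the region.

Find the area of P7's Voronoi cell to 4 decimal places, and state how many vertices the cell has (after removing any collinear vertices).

1. box [0,51]×[0,97]: [(0, 0) (51, 0) (51, 97) (0, 97)]
2. ⊥bis P7·P0 via (23.24,50.38): [(0, 58.2406) (0, 0) (51, 0) (51, 40.9906)]  |A|=2530.395
3. ⊥bis P7·P1 via (19.795,28.27): [(0, 42.0877) (0, 0) (51, 0) (51, 6.4877)]  |A|=1238.6725
4. ⊥bis P7·P2 via (13.25,42.86): [(0, 42.0877) (0, 0) (51, 0) (51, 6.4877)]  |A|=1238.6725
5. ⊥bis P7·P3 via (25.065,24.985): [(25.4775, 24.3034) (0, 42.0877) (0, 0) (40.1857, 0)]  |A|=1024.4692
6. ⊥bis P7·P4 via (16.085,32.3): [(25.4775, 24.3034) (12.72, 33.2086) (0, 36.6432) (0, 0) (40.1857, 0)]  |A|=989.8421
7. ⊥bis P7·P5 via (19.245,15.04): [(22.4114, 26.4437) (12.72, 33.2086) (0, 36.6432) (0, 0) (15.0689, 0)]  |A|=636.2332
8. ⊥bis P7·P6 via (17.225,49.745): [(22.4114, 26.4437) (12.72, 33.2086) (0, 36.6432) (0, 0) (15.0689, 0)]  |A|=636.2332
9. canonical 5-gon: [(22.4114, 26.4437) (12.72, 33.2086) (0, 36.6432) (0, 0) (15.0689, 0)]
10. shoelace: 636.2332

Area of P7's cell: 636.2332 (5 vertices)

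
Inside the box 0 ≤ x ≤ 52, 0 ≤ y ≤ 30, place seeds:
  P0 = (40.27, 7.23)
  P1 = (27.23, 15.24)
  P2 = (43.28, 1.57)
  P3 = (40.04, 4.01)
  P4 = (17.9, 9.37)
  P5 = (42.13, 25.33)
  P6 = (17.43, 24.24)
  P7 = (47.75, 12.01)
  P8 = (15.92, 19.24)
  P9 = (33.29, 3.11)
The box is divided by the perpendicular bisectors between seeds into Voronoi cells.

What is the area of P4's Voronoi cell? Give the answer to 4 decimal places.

Area of P4's cell: 316.8355

1. box [0,52]×[0,30]: [(0, 0) (52, 0) (52, 30) (0, 30)]
2. ⊥bis P4·P0 via (29.085,8.3): [(0, 0) (28.291, 0) (31.1609, 30) (0, 30)]  |A|=891.7784
3. ⊥bis P4·P1 via (22.565,12.305): [(0, 0) (28.291, 0) (28.557, 2.781) (11.4321, 30) (0, 30)]  |A|=623.28
4. ⊥bis P4·P2 via (30.59,5.47): [(0, 0) (28.291, 0) (28.557, 2.781) (11.4321, 30) (0, 30)]  |A|=623.28
5. ⊥bis P4·P3 via (28.97,6.69): [(0, 0) (27.3504, 0) (28.1719, 3.3932) (11.4321, 30) (0, 30)]  |A|=621.0672
6. ⊥bis P4·P5 via (30.015,17.35): [(0, 0) (27.3504, 0) (28.1719, 3.3932) (11.4321, 30) (0, 30)]  |A|=621.0672
7. ⊥bis P4·P6 via (17.665,16.805): [(0, 16.2467) (0, 0) (27.3504, 0) (28.1719, 3.3932) (19.6935, 16.8691)]  |A|=410.5846
8. ⊥bis P4·P7 via (32.825,10.69): [(0, 16.2467) (0, 0) (27.3504, 0) (28.1719, 3.3932) (19.6935, 16.8691)]  |A|=410.5846
9. ⊥bis P4·P8 via (16.91,14.305): [(0, 10.9127) (0, 0) (27.3504, 0) (28.1719, 3.3932) (20.814, 15.0882)]  |A|=337.1892
10. ⊥bis P4·P9 via (25.595,6.24): [(0, 10.9127) (0, 0) (23.0568, 0) (25.9036, 6.9986) (20.814, 15.0882)]  |A|=316.8355
11. canonical 5-gon: [(0, 10.9127) (0, 0) (23.0568, 0) (25.9036, 6.9986) (20.814, 15.0882)]
12. shoelace: 316.8355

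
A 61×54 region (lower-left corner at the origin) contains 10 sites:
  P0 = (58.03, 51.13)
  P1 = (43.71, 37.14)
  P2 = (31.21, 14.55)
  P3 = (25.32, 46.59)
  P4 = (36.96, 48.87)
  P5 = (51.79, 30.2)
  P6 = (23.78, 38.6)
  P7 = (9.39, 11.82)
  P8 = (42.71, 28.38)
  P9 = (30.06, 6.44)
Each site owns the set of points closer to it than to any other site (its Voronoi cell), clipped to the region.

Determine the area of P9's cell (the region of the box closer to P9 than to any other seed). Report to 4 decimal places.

Area of P9's cell: 360.9270

1. box [0,61]×[0,54]: [(0, 0) (61, 0) (61, 54) (0, 54)]
2. ⊥bis P9·P0 via (44.045,28.785): [(0, 0) (61, 0) (61, 18.1734) (3.7569, 54) (0, 54)]  |A|=2268.5877
3. ⊥bis P9·P1 via (36.885,21.79): [(0, 38.19) (0, 0) (61, 0) (61, 11.0679)]  |A|=1502.3649
4. ⊥bis P9·P2 via (30.635,10.495): [(0, 14.8391) (0, 0) (61, 0) (61, 6.1892)]  |A|=641.3627
5. ⊥bis P9·P3 via (27.69,26.515): [(0, 14.8391) (0, 0) (61, 0) (61, 6.1892)]  |A|=641.3627
6. ⊥bis P9·P4 via (33.51,27.655): [(0, 14.8391) (0, 0) (61, 0) (61, 6.1892)]  |A|=641.3627
7. ⊥bis P9·P5 via (40.925,18.32): [(52.9392, 7.3323) (0, 14.8391) (0, 0) (60.9564, 0)]  |A|=616.258
8. ⊥bis P9·P6 via (26.92,22.52): [(52.9392, 7.3323) (0, 14.8391) (0, 0) (60.9564, 0)]  |A|=616.258
9. ⊥bis P9·P7 via (19.725,9.13): [(52.9392, 7.3323) (20.456, 11.9384) (17.3486, 0) (60.9564, 0)]  |A|=360.927
10. ⊥bis P9·P8 via (36.385,17.41): [(52.9392, 7.3323) (20.456, 11.9384) (17.3486, 0) (60.9564, 0)]  |A|=360.927
11. canonical 4-gon: [(52.9392, 7.3323) (20.456, 11.9384) (17.3486, 0) (60.9564, 0)]
12. shoelace: 360.927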